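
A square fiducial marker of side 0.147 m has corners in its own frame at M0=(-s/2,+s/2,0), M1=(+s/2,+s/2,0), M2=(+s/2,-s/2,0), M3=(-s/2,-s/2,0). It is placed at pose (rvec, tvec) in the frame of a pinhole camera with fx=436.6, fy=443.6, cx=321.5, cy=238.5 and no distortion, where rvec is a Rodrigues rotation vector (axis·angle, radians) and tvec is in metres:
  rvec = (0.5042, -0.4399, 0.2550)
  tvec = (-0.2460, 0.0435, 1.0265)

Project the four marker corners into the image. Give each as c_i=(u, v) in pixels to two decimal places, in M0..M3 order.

c0=(178.27, 280.32) c1=(238.80, 285.33) c2=(255.16, 234.46) c3=(192.01, 225.53)

Intrinsics K: fx=436.6, fy=443.6, cx=321.5, cy=238.5
Marker side s = 0.147 m; corners in marker frame (Z=0):
  M0 = (-0.0735, +0.0735, 0)
  M1 = (+0.0735, +0.0735, 0)
  M2 = (+0.0735, -0.0735, 0)
  M3 = (-0.0735, -0.0735, 0)
rvec = (0.5042, -0.4399, 0.2550), |rvec| = θ = 0.71607 rad = 41.028°
Rodrigues: sinθ=0.65642, 1−cosθ=0.24561; R = I + sinθ·[k]× + (1−cosθ)·[k]×²:
    [+0.87616 -0.34000 -0.34167]
    [+0.12752 +0.84708 -0.51593]
    [+0.46484 +0.40847 +0.78554]
t = (-0.2460, 0.0435, 1.0265) m
M0: Pc = R·M0+t = (-0.33539, +0.09639, +1.02236); u = 436.6·(-0.33539)/1.02236 + 321.5 = 178.2717, v = 443.6·(+0.09639)/1.02236 + 238.5 = 280.3227
M1: Pc = R·M1+t = (-0.20659, +0.11513, +1.09069); u = 436.6·(-0.20659)/1.09069 + 321.5 = 238.8017, v = 443.6·(+0.11513)/1.09069 + 238.5 = 285.3265
M2: Pc = R·M2+t = (-0.15661, -0.00939, +1.03064); u = 436.6·(-0.15661)/1.03064 + 321.5 = 255.1562, v = 443.6·(-0.00939)/1.03064 + 238.5 = 234.4593
M3: Pc = R·M3+t = (-0.28541, -0.02813, +0.96231); u = 436.6·(-0.28541)/0.96231 + 321.5 = 192.0106, v = 443.6·(-0.02813)/0.96231 + 238.5 = 225.5313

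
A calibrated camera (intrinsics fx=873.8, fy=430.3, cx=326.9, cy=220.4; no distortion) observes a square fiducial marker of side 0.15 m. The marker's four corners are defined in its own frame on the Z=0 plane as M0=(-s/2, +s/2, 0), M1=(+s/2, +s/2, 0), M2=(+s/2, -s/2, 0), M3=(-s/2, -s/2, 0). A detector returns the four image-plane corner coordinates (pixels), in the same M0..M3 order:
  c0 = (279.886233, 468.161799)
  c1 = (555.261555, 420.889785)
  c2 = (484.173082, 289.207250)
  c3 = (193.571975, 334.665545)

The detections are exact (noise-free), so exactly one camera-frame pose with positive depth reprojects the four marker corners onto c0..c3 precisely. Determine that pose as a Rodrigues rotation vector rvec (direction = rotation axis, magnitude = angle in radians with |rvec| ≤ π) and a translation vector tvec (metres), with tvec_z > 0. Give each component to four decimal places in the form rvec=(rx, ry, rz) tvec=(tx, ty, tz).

rvec=(0.1210, -0.1057, -0.2831) tvec=(0.0274, 0.1626, 0.4401)

Intrinsics K: fx=873.8, fy=430.3, cx=326.9, cy=220.4
Marker side s = 0.15 m; corners in marker frame (Z=0):
  M0 = (-0.0750, +0.0750, 0)
  M1 = (+0.0750, +0.0750, 0)
  M2 = (+0.0750, -0.0750, 0)
  M3 = (-0.0750, -0.0750, 0)
Detected image corners:
  c0 = (279.886233, 468.161799) px
  c1 = (555.261555, 420.889785) px
  c2 = (484.173082, 289.207250) px
  c3 = (193.571975, 334.665545) px
Planar DLT: solve 8×8 A·h = b for H (H[2,2]=1):
  H  [+1960.10259 +638.82284 +381.21486]
  H  [-234.56639 +998.74073 +379.39828]
  H  [+0.19743 +0.30379 +1.00000]
B = K⁻¹H; ‖b₁‖=2.272140, ‖b₂‖=2.272140; λ = 2/(‖b₁‖+‖b₂‖) = 0.440114, sign → tz>0 ⇒ λ=+0.440114
r₁ = λ·B[:,0] = (+0.95475,-0.28442,+0.08689); r₂ = λ·B[:,1] = (+0.27174,+0.95304,+0.13370)
r₃ = r₁×r₂ = (-0.12084,-0.10404,+0.98721); SVD([r₁ r₂ r₃]) → R = UVᵀ:
  R  [+0.95475 +0.27174 -0.12084]
  R  [-0.28442 +0.95304 -0.10404]
  R  [+0.08689 +0.13370 +0.98721]
t = (+0.02736, +0.16262, +0.44011) m
tr R = 2.894997; θ = arccos((tr R − 1)/2) = 0.325477 rad = 18.648°
axis k = ((R−Rᵀ)₃₂, (R−Rᵀ)₁₃, (R−Rᵀ)₂₁) / (2 sinθ) = (+0.371745, -0.324815, -0.869656)
rvec = θ·k = (+0.120994, -0.105720, -0.283053)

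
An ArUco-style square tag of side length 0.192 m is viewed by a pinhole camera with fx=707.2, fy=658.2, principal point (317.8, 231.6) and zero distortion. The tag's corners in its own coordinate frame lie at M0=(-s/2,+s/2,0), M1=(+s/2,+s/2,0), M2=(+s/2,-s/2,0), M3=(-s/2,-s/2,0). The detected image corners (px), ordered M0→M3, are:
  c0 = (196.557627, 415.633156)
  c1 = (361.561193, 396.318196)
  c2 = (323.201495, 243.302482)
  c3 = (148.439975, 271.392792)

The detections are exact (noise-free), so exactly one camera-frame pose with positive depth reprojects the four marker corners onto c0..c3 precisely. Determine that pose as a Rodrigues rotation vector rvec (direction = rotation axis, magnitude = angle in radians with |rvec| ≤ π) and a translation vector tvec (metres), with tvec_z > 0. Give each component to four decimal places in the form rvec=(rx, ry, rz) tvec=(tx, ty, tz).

rvec=(0.2999, 0.1645, -0.2002) tvec=(-0.0663, 0.1189, 0.7606)

Intrinsics K: fx=707.2, fy=658.2, cx=317.8, cy=231.6
Marker side s = 0.192 m; corners in marker frame (Z=0):
  M0 = (-0.0960, +0.0960, 0)
  M1 = (+0.0960, +0.0960, 0)
  M2 = (+0.0960, -0.0960, 0)
  M3 = (-0.0960, -0.0960, 0)
Detected image corners:
  c0 = (196.557627, 415.633156) px
  c1 = (361.561193, 396.318196) px
  c2 = (323.201495, 243.302482) px
  c3 = (148.439975, 271.392792) px
Planar DLT: solve 8×8 A·h = b for H (H[2,2]=1):
  H  [+819.64535 +319.18647 +256.15697]
  H  [-205.46105 +893.85349 +334.53333]
  H  [-0.24967 +0.36271 +1.00000]
B = K⁻¹H; ‖b₁‖=1.314758, ‖b₂‖=1.314758; λ = 2/(‖b₁‖+‖b₂‖) = 0.760596, sign → tz>0 ⇒ λ=+0.760596
r₁ = λ·B[:,0] = (+0.96687,-0.17061,-0.18990); r₂ = λ·B[:,1] = (+0.21931,+0.93584,+0.27588)
r₃ = r₁×r₂ = (+0.13065,-0.30838,+0.94225); SVD([r₁ r₂ r₃]) → R = UVᵀ:
  R  [+0.96687 +0.21931 +0.13065]
  R  [-0.17061 +0.93584 -0.30838]
  R  [-0.18990 +0.27588 +0.94225]
t = (-0.06630, +0.11895, +0.76060) m
tr R = 2.844954; θ = arccos((tr R − 1)/2) = 0.396348 rad = 22.709°
axis k = ((R−Rᵀ)₃₂, (R−Rᵀ)₁₃, (R−Rᵀ)₂₁) / (2 sinθ) = (+0.756710, +0.415157, -0.505010)
rvec = θ·k = (+0.299920, +0.164547, -0.200159)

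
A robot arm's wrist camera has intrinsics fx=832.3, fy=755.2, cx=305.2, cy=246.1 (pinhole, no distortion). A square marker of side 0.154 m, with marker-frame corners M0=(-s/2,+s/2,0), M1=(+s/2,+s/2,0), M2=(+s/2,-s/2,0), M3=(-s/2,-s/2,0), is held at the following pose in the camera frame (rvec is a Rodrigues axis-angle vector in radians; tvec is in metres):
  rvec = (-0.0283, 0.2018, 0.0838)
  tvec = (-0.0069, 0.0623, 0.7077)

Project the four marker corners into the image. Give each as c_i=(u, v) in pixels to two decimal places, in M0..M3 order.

Intrinsics K: fx=832.3, fy=755.2, cx=305.2, cy=246.1
Marker side s = 0.154 m; corners in marker frame (Z=0):
  M0 = (-0.0770, +0.0770, 0)
  M1 = (+0.0770, +0.0770, 0)
  M2 = (+0.0770, -0.0770, 0)
  M3 = (-0.0770, -0.0770, 0)
rvec = (-0.0283, 0.2018, 0.0838), |rvec| = θ = 0.22033 rad = 12.624°
Rodrigues: sinθ=0.21855, 1−cosθ=0.02418; R = I + sinθ·[k]× + (1−cosθ)·[k]×²:
    [+0.97622 -0.08597 +0.19899]
    [+0.08028 +0.99610 +0.03649]
    [-0.20135 -0.01965 +0.97932]
t = (-0.0069, 0.0623, 0.7077) m
M0: Pc = R·M0+t = (-0.08869, +0.13282, +0.72169); u = 832.3·(-0.08869)/0.72169 + 305.2 = 202.9185, v = 755.2·(+0.13282)/0.72169 + 246.1 = 385.0854
M1: Pc = R·M1+t = (+0.06165, +0.14518, +0.69068); u = 832.3·(+0.06165)/0.69068 + 305.2 = 379.4903, v = 755.2·(+0.14518)/0.69068 + 246.1 = 404.8431
M2: Pc = R·M2+t = (+0.07489, -0.00822, +0.69371); u = 832.3·(+0.07489)/0.69371 + 305.2 = 395.0502, v = 755.2·(-0.00822)/0.69371 + 246.1 = 237.1530
M3: Pc = R·M3+t = (-0.07545, -0.02058, +0.72472); u = 832.3·(-0.07545)/0.72472 + 305.2 = 218.5499, v = 755.2·(-0.02058)/0.72472 + 246.1 = 224.6528

c0=(202.92, 385.09) c1=(379.49, 404.84) c2=(395.05, 237.15) c3=(218.55, 224.65)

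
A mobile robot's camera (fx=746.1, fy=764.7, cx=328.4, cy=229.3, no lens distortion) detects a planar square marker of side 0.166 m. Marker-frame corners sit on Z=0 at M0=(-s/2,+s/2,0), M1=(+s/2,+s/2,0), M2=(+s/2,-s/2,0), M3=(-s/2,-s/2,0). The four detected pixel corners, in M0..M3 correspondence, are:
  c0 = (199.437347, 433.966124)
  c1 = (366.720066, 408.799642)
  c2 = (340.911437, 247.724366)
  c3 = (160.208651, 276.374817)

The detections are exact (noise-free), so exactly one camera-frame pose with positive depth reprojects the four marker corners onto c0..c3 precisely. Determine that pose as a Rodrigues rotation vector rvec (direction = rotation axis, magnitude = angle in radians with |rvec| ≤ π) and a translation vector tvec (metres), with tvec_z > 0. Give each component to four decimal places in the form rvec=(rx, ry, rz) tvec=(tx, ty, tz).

rvec=(0.3417, 0.0096, -0.1591) tvec=(-0.0577, 0.1061, 0.7018)

Intrinsics K: fx=746.1, fy=764.7, cx=328.4, cy=229.3
Marker side s = 0.166 m; corners in marker frame (Z=0):
  M0 = (-0.0830, +0.0830, 0)
  M1 = (+0.0830, +0.0830, 0)
  M2 = (+0.0830, -0.0830, 0)
  M3 = (-0.0830, -0.0830, 0)
Detected image corners:
  c0 = (199.437347, 433.966124) px
  c1 = (366.720066, 408.799642) px
  c2 = (340.911437, 247.724366) px
  c3 = (160.208651, 276.374817) px
Planar DLT: solve 8×8 A·h = b for H (H[2,2]=1):
  H  [+1032.78358 +322.61775 +267.08668]
  H  [-179.32686 +1121.86575 +344.91003]
  H  [-0.05162 +0.47429 +1.00000]
B = K⁻¹H; ‖b₁‖=1.424847, ‖b₂‖=1.424847; λ = 2/(‖b₁‖+‖b₂‖) = 0.701830, sign → tz>0 ⇒ λ=+0.701830
r₁ = λ·B[:,0] = (+0.98745,-0.15372,-0.03623); r₂ = λ·B[:,1] = (+0.15696,+0.92982,+0.33287)
r₃ = r₁×r₂ = (-0.01748,-0.33438,+0.94228); SVD([r₁ r₂ r₃]) → R = UVᵀ:
  R  [+0.98745 +0.15696 -0.01748]
  R  [-0.15372 +0.92982 -0.33438]
  R  [-0.03623 +0.33287 +0.94228]
t = (-0.05768, +0.10611, +0.70183) m
tr R = 2.859545; θ = arccos((tr R − 1)/2) = 0.377002 rad = 21.601°
axis k = ((R−Rᵀ)₃₂, (R−Rᵀ)₁₃, (R−Rᵀ)₂₁) / (2 sinθ) = (+0.906254, +0.025468, -0.421966)
rvec = θ·k = (+0.341660, +0.009602, -0.159082)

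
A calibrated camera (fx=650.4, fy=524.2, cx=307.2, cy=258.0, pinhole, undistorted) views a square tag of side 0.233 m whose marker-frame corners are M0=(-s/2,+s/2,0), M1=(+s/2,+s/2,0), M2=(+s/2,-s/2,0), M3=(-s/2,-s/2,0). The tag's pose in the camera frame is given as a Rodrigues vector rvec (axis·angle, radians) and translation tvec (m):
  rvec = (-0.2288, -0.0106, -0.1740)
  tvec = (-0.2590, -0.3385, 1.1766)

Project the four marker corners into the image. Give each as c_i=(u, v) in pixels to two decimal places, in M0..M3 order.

c0=(106.67, 163.42) c1=(237.24, 145.96) c2=(218.57, 53.73) c3=(93.59, 69.89)

Intrinsics K: fx=650.4, fy=524.2, cx=307.2, cy=258.0
Marker side s = 0.233 m; corners in marker frame (Z=0):
  M0 = (-0.1165, +0.1165, 0)
  M1 = (+0.1165, +0.1165, 0)
  M2 = (+0.1165, -0.1165, 0)
  M3 = (-0.1165, -0.1165, 0)
rvec = (-0.2288, -0.0106, -0.1740), |rvec| = θ = 0.28764 rad = 16.481°
Rodrigues: sinθ=0.28369, 1−cosθ=0.04108; R = I + sinθ·[k]× + (1−cosθ)·[k]×²:
    [+0.98491 +0.17281 +0.00931]
    [-0.17041 +0.95897 +0.22657]
    [+0.03022 -0.22474 +0.97395]
t = (-0.2590, -0.3385, 1.1766) m
M0: Pc = R·M0+t = (-0.35361, -0.20693, +1.14690); u = 650.4·(-0.35361)/1.14690 + 307.2 = 106.6698, v = 524.2·(-0.20693)/1.14690 + 258.0 = 163.4218
M1: Pc = R·M1+t = (-0.12413, -0.24663, +1.15394); u = 650.4·(-0.12413)/1.15394 + 307.2 = 237.2388, v = 524.2·(-0.24663)/1.15394 + 258.0 = 145.9623
M2: Pc = R·M2+t = (-0.16439, -0.47007, +1.20630); u = 650.4·(-0.16439)/1.20630 + 307.2 = 218.5657, v = 524.2·(-0.47007)/1.20630 + 258.0 = 53.7297
M3: Pc = R·M3+t = (-0.39387, -0.43037, +1.19926); u = 650.4·(-0.39387)/1.19926 + 307.2 = 93.5883, v = 524.2·(-0.43037)/1.19926 + 258.0 = 69.8852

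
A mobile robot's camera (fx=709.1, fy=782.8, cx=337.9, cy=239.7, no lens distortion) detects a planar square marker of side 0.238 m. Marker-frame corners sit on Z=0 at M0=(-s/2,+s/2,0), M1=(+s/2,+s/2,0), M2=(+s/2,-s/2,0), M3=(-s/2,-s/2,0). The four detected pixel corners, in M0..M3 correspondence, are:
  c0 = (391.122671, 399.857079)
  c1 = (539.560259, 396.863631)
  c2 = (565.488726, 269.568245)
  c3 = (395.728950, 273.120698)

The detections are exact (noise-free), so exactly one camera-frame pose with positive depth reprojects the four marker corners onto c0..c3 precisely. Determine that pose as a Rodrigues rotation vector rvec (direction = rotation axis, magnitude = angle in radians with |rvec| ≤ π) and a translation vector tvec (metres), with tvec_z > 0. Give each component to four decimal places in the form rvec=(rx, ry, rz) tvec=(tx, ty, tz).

Intrinsics K: fx=709.1, fy=782.8, cx=337.9, cy=239.7
Marker side s = 0.238 m; corners in marker frame (Z=0):
  M0 = (-0.1190, +0.1190, 0)
  M1 = (+0.1190, +0.1190, 0)
  M2 = (+0.1190, -0.1190, 0)
  M3 = (-0.1190, -0.1190, 0)
Detected image corners:
  c0 = (391.122671, 399.857079) px
  c1 = (539.560259, 396.863631) px
  c2 = (565.488726, 269.568245) px
  c3 = (395.728950, 273.120698) px
Planar DLT: solve 8×8 A·h = b for H (H[2,2]=1):
  H  [+663.59429 +202.02545 +472.42618]
  H  [-15.00987 +722.10793 +339.10592]
  H  [-0.00399 +0.56272 +1.00000]
B = K⁻¹H; ‖b₁‖=0.937909, ‖b₂‖=0.937909; λ = 2/(‖b₁‖+‖b₂‖) = 1.066202, sign → tz>0 ⇒ λ=+1.066202
r₁ = λ·B[:,0] = (+0.99981,-0.01914,-0.00426); r₂ = λ·B[:,1] = (+0.01787,+0.79982,+0.59997)
r₃ = r₁×r₂ = (-0.00808,-0.59993,+0.80001); SVD([r₁ r₂ r₃]) → R = UVᵀ:
  R  [+0.99981 +0.01787 -0.00808]
  R  [-0.01914 +0.79982 -0.59993]
  R  [-0.00426 +0.59997 +0.80001]
t = (+0.20227, +0.13539, +1.06620) m
tr R = 2.599636; θ = arccos((tr R − 1)/2) = 0.643804 rad = 36.887°
axis k = ((R−Rᵀ)₃₂, (R−Rᵀ)₁₃, (R−Rᵀ)₂₁) / (2 sinθ) = (+0.999520, -0.003185, -0.030827)
rvec = θ·k = (+0.643495, -0.002051, -0.019846)

rvec=(0.6435, -0.0021, -0.0198) tvec=(0.2023, 0.1354, 1.0662)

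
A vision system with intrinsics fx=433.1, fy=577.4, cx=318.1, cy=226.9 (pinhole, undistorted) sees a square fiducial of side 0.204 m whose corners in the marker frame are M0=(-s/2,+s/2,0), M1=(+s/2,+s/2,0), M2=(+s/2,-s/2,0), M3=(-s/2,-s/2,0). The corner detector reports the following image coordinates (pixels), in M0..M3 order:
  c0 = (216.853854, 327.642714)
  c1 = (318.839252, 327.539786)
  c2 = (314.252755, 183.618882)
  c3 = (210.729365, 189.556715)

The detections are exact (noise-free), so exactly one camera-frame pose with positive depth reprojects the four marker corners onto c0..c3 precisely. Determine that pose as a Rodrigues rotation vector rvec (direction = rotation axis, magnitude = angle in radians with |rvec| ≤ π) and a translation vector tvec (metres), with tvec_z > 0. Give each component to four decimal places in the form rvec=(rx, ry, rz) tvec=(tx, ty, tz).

Intrinsics K: fx=433.1, fy=577.4, cx=318.1, cy=226.9
Marker side s = 0.204 m; corners in marker frame (Z=0):
  M0 = (-0.1020, +0.1020, 0)
  M1 = (+0.1020, +0.1020, 0)
  M2 = (+0.1020, -0.1020, 0)
  M3 = (-0.1020, -0.1020, 0)
Detected image corners:
  c0 = (216.853854, 327.642714) px
  c1 = (318.839252, 327.539786) px
  c2 = (314.252755, 183.618882) px
  c3 = (210.729365, 189.556715) px
Planar DLT: solve 8×8 A·h = b for H (H[2,2]=1):
  H  [+450.35269 +48.56402 +264.13809]
  H  [-66.37219 +712.45697 +257.72347]
  H  [-0.20105 +0.08385 +1.00000]
B = K⁻¹H; ‖b₁‖=1.204939, ‖b₂‖=1.204939; λ = 2/(‖b₁‖+‖b₂‖) = 0.829917, sign → tz>0 ⇒ λ=+0.829917
r₁ = λ·B[:,0] = (+0.98553,-0.02983,-0.16686); r₂ = λ·B[:,1] = (+0.04195,+0.99669,+0.06959)
r₃ = r₁×r₂ = (+0.16423,-0.07558,+0.98352); SVD([r₁ r₂ r₃]) → R = UVᵀ:
  R  [+0.98553 +0.04195 +0.16423]
  R  [-0.02983 +0.99669 -0.07558]
  R  [-0.16686 +0.06959 +0.98352]
t = (-0.10340, +0.04430, +0.82992) m
tr R = 2.965745; θ = arccos((tr R − 1)/2) = 0.185345 rad = 10.620°
axis k = ((R−Rᵀ)₃₂, (R−Rᵀ)₁₃, (R−Rᵀ)₂₁) / (2 sinθ) = (+0.393869, +0.898299, -0.194747)
rvec = θ·k = (+0.073002, +0.166496, -0.036095)

rvec=(0.0730, 0.1665, -0.0361) tvec=(-0.1034, 0.0443, 0.8299)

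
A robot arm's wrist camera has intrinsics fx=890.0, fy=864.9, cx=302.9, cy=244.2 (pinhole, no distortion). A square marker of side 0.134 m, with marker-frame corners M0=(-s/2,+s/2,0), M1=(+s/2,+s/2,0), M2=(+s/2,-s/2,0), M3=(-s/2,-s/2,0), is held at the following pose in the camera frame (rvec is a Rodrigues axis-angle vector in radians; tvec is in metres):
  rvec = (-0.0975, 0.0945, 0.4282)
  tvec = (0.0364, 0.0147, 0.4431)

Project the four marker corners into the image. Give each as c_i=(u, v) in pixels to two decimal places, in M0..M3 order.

c0=(198.44, 337.20) c1=(445.57, 450.63) c2=(555.61, 207.85) c3=(310.27, 104.89)

Intrinsics K: fx=890.0, fy=864.9, cx=302.9, cy=244.2
Marker side s = 0.134 m; corners in marker frame (Z=0):
  M0 = (-0.0670, +0.0670, 0)
  M1 = (+0.0670, +0.0670, 0)
  M2 = (+0.0670, -0.0670, 0)
  M3 = (-0.0670, -0.0670, 0)
rvec = (-0.0975, 0.0945, 0.4282), |rvec| = θ = 0.44921 rad = 25.738°
Rodrigues: sinθ=0.43426, 1−cosθ=0.09921; R = I + sinθ·[k]× + (1−cosθ)·[k]×²:
    [+0.90546 -0.41847 +0.07083]
    [+0.40941 +0.90518 +0.11415]
    [-0.11188 -0.07436 +0.99094]
t = (0.0364, 0.0147, 0.4431) m
M0: Pc = R·M0+t = (-0.05230, +0.04792, +0.44561); u = 890.0·(-0.05230)/0.44561 + 302.9 = 198.4366, v = 864.9·(+0.04792)/0.44561 + 244.2 = 337.2017
M1: Pc = R·M1+t = (+0.06903, +0.10278, +0.43062); u = 890.0·(+0.06903)/0.43062 + 302.9 = 445.5662, v = 864.9·(+0.10278)/0.43062 + 244.2 = 450.6281
M2: Pc = R·M2+t = (+0.12510, -0.01852, +0.44059); u = 890.0·(+0.12510)/0.44059 + 302.9 = 555.6141, v = 864.9·(-0.01852)/0.44059 + 244.2 = 207.8512
M3: Pc = R·M3+t = (+0.00377, -0.07338, +0.45558); u = 890.0·(+0.00377)/0.45558 + 302.9 = 310.2682, v = 864.9·(-0.07338)/0.45558 + 244.2 = 104.8947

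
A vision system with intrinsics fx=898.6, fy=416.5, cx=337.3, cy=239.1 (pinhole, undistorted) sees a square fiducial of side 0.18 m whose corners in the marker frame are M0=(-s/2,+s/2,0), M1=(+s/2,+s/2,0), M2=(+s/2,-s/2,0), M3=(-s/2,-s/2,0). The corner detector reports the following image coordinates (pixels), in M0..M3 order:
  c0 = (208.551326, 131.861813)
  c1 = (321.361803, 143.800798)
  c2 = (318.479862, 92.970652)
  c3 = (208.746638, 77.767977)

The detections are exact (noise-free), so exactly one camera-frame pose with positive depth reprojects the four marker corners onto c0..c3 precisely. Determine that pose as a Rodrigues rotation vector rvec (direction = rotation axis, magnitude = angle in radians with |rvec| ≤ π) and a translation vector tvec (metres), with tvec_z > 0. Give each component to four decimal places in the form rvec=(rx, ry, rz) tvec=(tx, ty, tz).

Intrinsics K: fx=898.6, fy=416.5, cx=337.3, cy=239.1
Marker side s = 0.18 m; corners in marker frame (Z=0):
  M0 = (-0.0900, +0.0900, 0)
  M1 = (+0.0900, +0.0900, 0)
  M2 = (+0.0900, -0.0900, 0)
  M3 = (-0.0900, -0.0900, 0)
Detected image corners:
  c0 = (208.551326, 131.861813) px
  c1 = (321.361803, 143.800798) px
  c2 = (318.479862, 92.970652) px
  c3 = (208.746638, 77.767977) px
Planar DLT: solve 8×8 A·h = b for H (H[2,2]=1):
  H  [+720.21846 -34.07794 +266.21096]
  H  [+118.66344 +273.47297 +111.46265]
  H  [+0.38657 -0.15831 +1.00000]
B = K⁻¹H; ‖b₁‖=0.764359, ‖b₂‖=0.764359; λ = 2/(‖b₁‖+‖b₂‖) = 1.308285, sign → tz>0 ⇒ λ=+1.308285
r₁ = λ·B[:,0] = (+0.85874,+0.08241,+0.50574); r₂ = λ·B[:,1] = (+0.02813,+0.97791,-0.20711)
r₃ = r₁×r₂ = (-0.51164,+0.19208,+0.83746); SVD([r₁ r₂ r₃]) → R = UVᵀ:
  R  [+0.85874 +0.02813 -0.51164]
  R  [+0.08241 +0.97791 +0.19208]
  R  [+0.50574 -0.20711 +0.83746]
t = (-0.10350, -0.40093, +1.30829) m
tr R = 2.674113; θ = arccos((tr R − 1)/2) = 0.578916 rad = 33.169°
axis k = ((R−Rᵀ)₃₂, (R−Rᵀ)₁₃, (R−Rᵀ)₂₁) / (2 sinθ) = (-0.364813, -0.929758, +0.049608)
rvec = θ·k = (-0.211196, -0.538252, +0.028719)

rvec=(-0.2112, -0.5383, 0.0287) tvec=(-0.1035, -0.4009, 1.3083)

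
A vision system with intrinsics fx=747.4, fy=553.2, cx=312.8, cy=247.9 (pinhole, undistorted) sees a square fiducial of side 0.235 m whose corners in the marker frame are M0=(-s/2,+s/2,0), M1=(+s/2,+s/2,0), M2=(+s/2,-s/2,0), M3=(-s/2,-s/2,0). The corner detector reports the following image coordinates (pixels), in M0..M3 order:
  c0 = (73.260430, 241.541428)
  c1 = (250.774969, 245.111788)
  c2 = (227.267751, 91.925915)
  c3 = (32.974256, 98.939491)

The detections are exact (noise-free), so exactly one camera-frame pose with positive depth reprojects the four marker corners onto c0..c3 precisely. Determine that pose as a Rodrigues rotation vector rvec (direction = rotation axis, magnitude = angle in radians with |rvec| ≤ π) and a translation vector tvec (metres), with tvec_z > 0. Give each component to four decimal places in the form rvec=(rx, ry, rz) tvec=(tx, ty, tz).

rvec=(0.3922, 0.2626, -0.0245) tvec=(-0.1947, -0.1162, 0.8602)

Intrinsics K: fx=747.4, fy=553.2, cx=312.8, cy=247.9
Marker side s = 0.235 m; corners in marker frame (Z=0):
  M0 = (-0.1175, +0.1175, 0)
  M1 = (+0.1175, +0.1175, 0)
  M2 = (+0.1175, -0.1175, 0)
  M3 = (-0.1175, -0.1175, 0)
Detected image corners:
  c0 = (73.260430, 241.541428) px
  c1 = (250.774969, 245.111788) px
  c2 = (227.267751, 91.925915) px
  c3 = (32.974256, 98.939491) px
Planar DLT: solve 8×8 A·h = b for H (H[2,2]=1):
  H  [+745.51236 +200.59244 +143.61469]
  H  [-56.89629 +702.29950 +173.19345]
  H  [-0.29946 +0.43545 +1.00000]
B = K⁻¹H; ‖b₁‖=1.162475, ‖b₂‖=1.162475; λ = 2/(‖b₁‖+‖b₂‖) = 0.860234, sign → tz>0 ⇒ λ=+0.860234
r₁ = λ·B[:,0] = (+0.96587,+0.02696,-0.25761); r₂ = λ·B[:,1] = (+0.07410,+0.92423,+0.37459)
r₃ = r₁×r₂ = (+0.24819,-0.38089,+0.89069); SVD([r₁ r₂ r₃]) → R = UVᵀ:
  R  [+0.96587 +0.07410 +0.24819]
  R  [+0.02696 +0.92423 -0.38089]
  R  [-0.25761 +0.37459 +0.89069]
t = (-0.19473, -0.11617, +0.86023) m
tr R = 2.780786; θ = arccos((tr R − 1)/2) = 0.472588 rad = 27.077°
axis k = ((R−Rᵀ)₃₂, (R−Rᵀ)₁₃, (R−Rᵀ)₂₁) / (2 sinθ) = (+0.829849, +0.555581, -0.051781)
rvec = θ·k = (+0.392177, +0.262561, -0.024471)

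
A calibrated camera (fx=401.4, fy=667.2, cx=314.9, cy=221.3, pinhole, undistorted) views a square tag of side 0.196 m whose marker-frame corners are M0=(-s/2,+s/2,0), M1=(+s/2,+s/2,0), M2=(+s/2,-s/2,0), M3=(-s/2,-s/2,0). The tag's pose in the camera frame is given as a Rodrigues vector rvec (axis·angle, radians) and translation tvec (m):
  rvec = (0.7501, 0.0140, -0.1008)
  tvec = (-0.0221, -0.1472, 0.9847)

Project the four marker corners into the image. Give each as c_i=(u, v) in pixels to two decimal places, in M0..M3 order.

c0=(273.03, 178.67) c1=(347.45, 167.48) c2=(343.89, 55.53) c3=(258.76, 69.49)

Intrinsics K: fx=401.4, fy=667.2, cx=314.9, cy=221.3
Marker side s = 0.196 m; corners in marker frame (Z=0):
  M0 = (-0.0980, +0.0980, 0)
  M1 = (+0.0980, +0.0980, 0)
  M2 = (+0.0980, -0.0980, 0)
  M3 = (-0.0980, -0.0980, 0)
rvec = (0.7501, 0.0140, -0.1008), |rvec| = θ = 0.75697 rad = 43.371°
Rodrigues: sinθ=0.68672, 1−cosθ=0.27308; R = I + sinθ·[k]× + (1−cosθ)·[k]×²:
    [+0.99506 +0.09645 -0.02333]
    [-0.08644 +0.72701 -0.68116]
    [-0.04873 +0.67982 +0.73176]
t = (-0.0221, -0.1472, 0.9847) m
M0: Pc = R·M0+t = (-0.11016, -0.06748, +1.05610); u = 401.4·(-0.11016)/1.05610 + 314.9 = 273.0290, v = 667.2·(-0.06748)/1.05610 + 221.3 = 178.6679
M1: Pc = R·M1+t = (+0.08487, -0.08442, +1.04655); u = 401.4·(+0.08487)/1.04655 + 314.9 = 347.4511, v = 667.2·(-0.08442)/1.04655 + 221.3 = 167.4775
M2: Pc = R·M2+t = (+0.06596, -0.22692, +0.91330); u = 401.4·(+0.06596)/0.91330 + 314.9 = 343.8915, v = 667.2·(-0.22692)/0.91330 + 221.3 = 55.5279
M3: Pc = R·M3+t = (-0.12907, -0.20998, +0.92285); u = 401.4·(-0.12907)/0.92285 + 314.9 = 258.7610, v = 667.2·(-0.20998)/0.92285 + 221.3 = 69.4927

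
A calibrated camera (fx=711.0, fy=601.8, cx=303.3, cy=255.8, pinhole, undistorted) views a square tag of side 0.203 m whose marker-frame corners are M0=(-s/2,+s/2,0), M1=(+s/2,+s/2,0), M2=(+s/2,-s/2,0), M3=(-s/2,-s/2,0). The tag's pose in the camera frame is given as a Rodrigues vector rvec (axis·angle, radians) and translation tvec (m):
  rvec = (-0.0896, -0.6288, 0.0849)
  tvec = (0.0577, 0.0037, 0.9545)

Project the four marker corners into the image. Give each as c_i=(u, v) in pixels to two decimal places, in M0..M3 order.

c0=(279.71, 319.54) c1=(398.46, 324.98) c2=(403.72, 205.15) c3=(288.57, 184.19)

Intrinsics K: fx=711.0, fy=601.8, cx=303.3, cy=255.8
Marker side s = 0.203 m; corners in marker frame (Z=0):
  M0 = (-0.1015, +0.1015, 0)
  M1 = (+0.1015, +0.1015, 0)
  M2 = (+0.1015, -0.1015, 0)
  M3 = (-0.1015, -0.1015, 0)
rvec = (-0.0896, -0.6288, 0.0849), |rvec| = θ = 0.64080 rad = 36.715°
Rodrigues: sinθ=0.59784, 1−cosθ=0.19838; R = I + sinθ·[k]× + (1−cosθ)·[k]×²:
    [+0.80550 -0.05199 -0.59032]
    [+0.10643 +0.99264 +0.05780]
    [+0.58297 -0.10938 +0.80510]
t = (0.0577, 0.0037, 0.9545) m
M0: Pc = R·M0+t = (-0.02933, +0.09365, +0.88423); u = 711.0·(-0.02933)/0.88423 + 303.3 = 279.7122, v = 601.8·(+0.09365)/0.88423 + 255.8 = 319.5381
M1: Pc = R·M1+t = (+0.13418, +0.11526, +1.00257); u = 711.0·(+0.13418)/1.00257 + 303.3 = 398.4583, v = 601.8·(+0.11526)/1.00257 + 255.8 = 324.9829
M2: Pc = R·M2+t = (+0.14473, -0.08625, +1.02477); u = 711.0·(+0.14473)/1.02477 + 303.3 = 403.7186, v = 601.8·(-0.08625)/1.02477 + 255.8 = 205.1492
M3: Pc = R·M3+t = (-0.01878, -0.10786, +0.90643); u = 711.0·(-0.01878)/0.90643 + 303.3 = 288.5683, v = 601.8·(-0.10786)/0.90643 + 255.8 = 184.1925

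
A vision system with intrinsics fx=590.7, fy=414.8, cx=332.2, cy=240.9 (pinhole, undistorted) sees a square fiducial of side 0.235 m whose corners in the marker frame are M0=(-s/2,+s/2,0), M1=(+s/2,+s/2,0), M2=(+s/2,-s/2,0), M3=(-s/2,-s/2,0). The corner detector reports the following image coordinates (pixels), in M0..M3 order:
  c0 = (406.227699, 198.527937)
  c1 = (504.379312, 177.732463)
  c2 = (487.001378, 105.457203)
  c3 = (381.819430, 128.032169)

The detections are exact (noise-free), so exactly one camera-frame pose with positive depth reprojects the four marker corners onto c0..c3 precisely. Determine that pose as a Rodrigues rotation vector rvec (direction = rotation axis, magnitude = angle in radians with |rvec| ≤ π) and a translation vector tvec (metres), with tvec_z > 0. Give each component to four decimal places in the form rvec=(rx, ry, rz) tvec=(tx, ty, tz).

rvec=(0.4019, -0.0384, -0.2919) tvec=(0.2513, -0.2763, 1.3144)

Intrinsics K: fx=590.7, fy=414.8, cx=332.2, cy=240.9
Marker side s = 0.235 m; corners in marker frame (Z=0):
  M0 = (-0.1175, +0.1175, 0)
  M1 = (+0.1175, +0.1175, 0)
  M2 = (+0.1175, -0.1175, 0)
  M3 = (-0.1175, -0.1175, 0)
Detected image corners:
  c0 = (406.227699, 198.527937) px
  c1 = (504.379312, 177.732463) px
  c2 = (487.001378, 105.457203) px
  c3 = (381.819430, 128.032169) px
Planar DLT: solve 8×8 A·h = b for H (H[2,2]=1):
  H  [+425.11440 +221.27332 +445.12829]
  H  [-94.53951 +349.10923 +153.70508]
  H  [-0.01571 +0.29749 +1.00000]
B = K⁻¹H; ‖b₁‖=0.760820, ‖b₂‖=0.760820; λ = 2/(‖b₁‖+‖b₂‖) = 1.314371, sign → tz>0 ⇒ λ=+1.314371
r₁ = λ·B[:,0] = (+0.95754,-0.28758,-0.02064); r₂ = λ·B[:,1] = (+0.27246,+0.87914,+0.39101)
r₃ = r₁×r₂ = (-0.09429,-0.38003,+0.92016); SVD([r₁ r₂ r₃]) → R = UVᵀ:
  R  [+0.95754 +0.27246 -0.09429]
  R  [-0.28758 +0.87914 -0.38003]
  R  [-0.02064 +0.39101 +0.92016]
t = (+0.25128, -0.27629, +1.31437) m
tr R = 2.756826; θ = arccos((tr R − 1)/2) = 0.498265 rad = 28.548°
axis k = ((R−Rᵀ)₃₂, (R−Rᵀ)₁₃, (R−Rᵀ)₂₁) / (2 sinθ) = (+0.806688, -0.077056, -0.585933)
rvec = θ·k = (+0.401944, -0.038394, -0.291950)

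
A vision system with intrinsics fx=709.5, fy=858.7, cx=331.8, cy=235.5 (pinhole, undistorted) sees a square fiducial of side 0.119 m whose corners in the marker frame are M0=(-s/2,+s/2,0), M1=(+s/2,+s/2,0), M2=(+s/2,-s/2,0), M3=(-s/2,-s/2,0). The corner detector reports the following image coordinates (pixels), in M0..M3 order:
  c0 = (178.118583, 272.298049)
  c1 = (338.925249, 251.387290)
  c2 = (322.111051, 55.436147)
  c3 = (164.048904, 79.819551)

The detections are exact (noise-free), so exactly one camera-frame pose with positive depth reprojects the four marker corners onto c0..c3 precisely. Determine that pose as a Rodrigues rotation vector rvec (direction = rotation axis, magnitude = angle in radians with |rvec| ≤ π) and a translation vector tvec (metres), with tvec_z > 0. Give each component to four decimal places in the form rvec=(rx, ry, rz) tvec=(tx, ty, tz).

Intrinsics K: fx=709.5, fy=858.7, cx=331.8, cy=235.5
Marker side s = 0.119 m; corners in marker frame (Z=0):
  M0 = (-0.0595, +0.0595, 0)
  M1 = (+0.0595, +0.0595, 0)
  M2 = (+0.0595, -0.0595, 0)
  M3 = (-0.0595, -0.0595, 0)
Detected image corners:
  c0 = (178.118583, 272.298049) px
  c1 = (338.925249, 251.387290) px
  c2 = (322.111051, 55.436147) px
  c3 = (164.048904, 79.819551) px
Planar DLT: solve 8×8 A·h = b for H (H[2,2]=1):
  H  [+1298.24993 +97.38518 +249.95800]
  H  [-217.64703 +1610.72060 +164.10327]
  H  [-0.16526 -0.12865 +1.00000]
B = K⁻¹H; ‖b₁‖=1.925522, ‖b₂‖=1.925522; λ = 2/(‖b₁‖+‖b₂‖) = 0.519340, sign → tz>0 ⇒ λ=+0.519340
r₁ = λ·B[:,0] = (+0.99043,-0.10809,-0.08582); r₂ = λ·B[:,1] = (+0.10253,+0.99248,-0.06681)
r₃ = r₁×r₂ = (+0.09240,+0.05737,+0.99407); SVD([r₁ r₂ r₃]) → R = UVᵀ:
  R  [+0.99043 +0.10253 +0.09240]
  R  [-0.10809 +0.99248 +0.05737]
  R  [-0.08582 -0.06681 +0.99407]
t = (-0.05991, -0.04318, +0.51934) m
tr R = 2.976980; θ = arccos((tr R − 1)/2) = 0.151869 rad = 8.701°
axis k = ((R−Rᵀ)₃₂, (R−Rᵀ)₁₃, (R−Rᵀ)₂₁) / (2 sinθ) = (-0.410439, +0.589039, -0.696113)
rvec = θ·k = (-0.062333, +0.089457, -0.105718)

rvec=(-0.0623, 0.0895, -0.1057) tvec=(-0.0599, -0.0432, 0.5193)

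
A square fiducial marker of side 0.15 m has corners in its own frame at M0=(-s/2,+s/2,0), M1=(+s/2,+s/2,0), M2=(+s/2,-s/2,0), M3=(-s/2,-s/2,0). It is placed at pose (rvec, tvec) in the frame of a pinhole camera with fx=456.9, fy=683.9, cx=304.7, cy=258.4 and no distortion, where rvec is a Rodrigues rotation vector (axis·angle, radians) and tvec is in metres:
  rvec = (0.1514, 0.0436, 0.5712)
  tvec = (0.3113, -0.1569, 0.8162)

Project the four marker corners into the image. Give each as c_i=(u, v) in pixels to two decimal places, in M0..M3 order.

Intrinsics K: fx=456.9, fy=683.9, cx=304.7, cy=258.4
Marker side s = 0.15 m; corners in marker frame (Z=0):
  M0 = (-0.0750, +0.0750, 0)
  M1 = (+0.0750, +0.0750, 0)
  M2 = (+0.0750, -0.0750, 0)
  M3 = (-0.0750, -0.0750, 0)
rvec = (0.1514, 0.0436, 0.5712), |rvec| = θ = 0.59253 rad = 33.949°
Rodrigues: sinθ=0.55846, 1−cosθ=0.17047; R = I + sinθ·[k]× + (1−cosθ)·[k]×²:
    [+0.84066 -0.53515 +0.08308]
    [+0.54156 +0.83045 -0.13060]
    [+0.00090 +0.15479 +0.98795]
t = (0.3113, -0.1569, 0.8162) m
M0: Pc = R·M0+t = (+0.20811, -0.13523, +0.82774); u = 456.9·(+0.20811)/0.82774 + 304.7 = 419.5756, v = 683.9·(-0.13523)/0.82774 + 258.4 = 146.6671
M1: Pc = R·M1+t = (+0.33421, -0.05400, +0.82788); u = 456.9·(+0.33421)/0.82788 + 304.7 = 489.1502, v = 683.9·(-0.05400)/0.82788 + 258.4 = 213.7922
M2: Pc = R·M2+t = (+0.41449, -0.17857, +0.80466); u = 456.9·(+0.41449)/0.80466 + 304.7 = 540.0529, v = 683.9·(-0.17857)/0.80466 + 258.4 = 106.6314
M3: Pc = R·M3+t = (+0.28839, -0.25980, +0.80452); u = 456.9·(+0.28839)/0.80452 + 304.7 = 468.4789, v = 683.9·(-0.25980)/0.80452 + 258.4 = 37.5513

c0=(419.58, 146.67) c1=(489.15, 213.79) c2=(540.05, 106.63) c3=(468.48, 37.55)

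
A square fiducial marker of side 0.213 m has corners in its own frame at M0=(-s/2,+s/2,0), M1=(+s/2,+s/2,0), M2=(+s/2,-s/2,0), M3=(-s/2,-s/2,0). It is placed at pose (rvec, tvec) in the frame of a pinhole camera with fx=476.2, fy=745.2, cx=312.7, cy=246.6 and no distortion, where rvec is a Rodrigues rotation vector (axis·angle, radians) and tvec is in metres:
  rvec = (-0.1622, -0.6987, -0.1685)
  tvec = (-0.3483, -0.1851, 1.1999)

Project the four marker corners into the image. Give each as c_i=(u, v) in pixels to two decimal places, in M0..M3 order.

c0=(140.05, 199.54) c1=(219.70, 192.17) c2=(204.64, 72.14) c3=(124.52, 64.80)

Intrinsics K: fx=476.2, fy=745.2, cx=312.7, cy=246.6
Marker side s = 0.213 m; corners in marker frame (Z=0):
  M0 = (-0.1065, +0.1065, 0)
  M1 = (+0.1065, +0.1065, 0)
  M2 = (+0.1065, -0.1065, 0)
  M3 = (-0.1065, -0.1065, 0)
rvec = (-0.1622, -0.6987, -0.1685), |rvec| = θ = 0.73681 rad = 42.216°
Rodrigues: sinθ=0.67193, 1−cosθ=0.25938; R = I + sinθ·[k]× + (1−cosθ)·[k]×²:
    [+0.75319 +0.20781 -0.62412]
    [-0.09952 +0.97386 +0.20417]
    [+0.65023 -0.09167 +0.75418]
t = (-0.3483, -0.1851, 1.1999) m
M0: Pc = R·M0+t = (-0.40638, -0.07079, +1.12089); u = 476.2·(-0.40638)/1.12089 + 312.7 = 140.0515, v = 745.2·(-0.07079)/1.12089 + 246.6 = 199.5400
M1: Pc = R·M1+t = (-0.24595, -0.09198, +1.25939); u = 476.2·(-0.24595)/1.25939 + 312.7 = 219.6999, v = 745.2·(-0.09198)/1.25939 + 246.6 = 192.1729
M2: Pc = R·M2+t = (-0.29022, -0.29941, +1.27891); u = 476.2·(-0.29022)/1.27891 + 312.7 = 204.6383, v = 745.2·(-0.29941)/1.27891 + 246.6 = 72.1361
M3: Pc = R·M3+t = (-0.45065, -0.27822, +1.14041); u = 476.2·(-0.45065)/1.14041 + 312.7 = 124.5245, v = 745.2·(-0.27822)/1.14041 + 246.6 = 64.7990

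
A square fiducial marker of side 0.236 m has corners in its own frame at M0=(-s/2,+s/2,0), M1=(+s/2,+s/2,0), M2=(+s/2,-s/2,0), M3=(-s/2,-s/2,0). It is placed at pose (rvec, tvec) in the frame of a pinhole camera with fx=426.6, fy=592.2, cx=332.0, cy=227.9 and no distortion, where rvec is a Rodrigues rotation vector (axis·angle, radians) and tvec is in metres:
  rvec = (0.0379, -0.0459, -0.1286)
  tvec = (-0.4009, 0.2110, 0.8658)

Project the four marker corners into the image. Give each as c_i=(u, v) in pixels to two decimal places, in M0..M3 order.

c0=(84.18, 462.71) c1=(200.97, 439.37) c2=(184.72, 281.80) c3=(66.42, 303.52)

Intrinsics K: fx=426.6, fy=592.2, cx=332.0, cy=227.9
Marker side s = 0.236 m; corners in marker frame (Z=0):
  M0 = (-0.1180, +0.1180, 0)
  M1 = (+0.1180, +0.1180, 0)
  M2 = (+0.1180, -0.1180, 0)
  M3 = (-0.1180, -0.1180, 0)
rvec = (0.0379, -0.0459, -0.1286), |rvec| = θ = 0.14171 rad = 8.119°
Rodrigues: sinθ=0.14123, 1−cosθ=0.01002; R = I + sinθ·[k]× + (1−cosθ)·[k]×²:
    [+0.99069 +0.12730 -0.04818]
    [-0.12904 +0.99103 -0.03483]
    [+0.04331 +0.04072 +0.99823]
t = (-0.4009, 0.2110, 0.8658) m
M0: Pc = R·M0+t = (-0.50278, +0.34317, +0.86549); u = 426.6·(-0.50278)/0.86549 + 332.0 = 84.1808, v = 592.2·(+0.34317)/0.86549 + 227.9 = 462.7069
M1: Pc = R·M1+t = (-0.26898, +0.31271, +0.87572); u = 426.6·(-0.26898)/0.87572 + 332.0 = 200.9696, v = 592.2·(+0.31271)/0.87572 + 227.9 = 439.3723
M2: Pc = R·M2+t = (-0.29902, +0.07883, +0.86611); u = 426.6·(-0.29902)/0.86611 + 332.0 = 184.7180, v = 592.2·(+0.07883)/0.86611 + 227.9 = 281.8015
M3: Pc = R·M3+t = (-0.53282, +0.10929, +0.85588); u = 426.6·(-0.53282)/0.85588 + 332.0 = 66.4238, v = 592.2·(+0.10929)/0.85588 + 227.9 = 303.5162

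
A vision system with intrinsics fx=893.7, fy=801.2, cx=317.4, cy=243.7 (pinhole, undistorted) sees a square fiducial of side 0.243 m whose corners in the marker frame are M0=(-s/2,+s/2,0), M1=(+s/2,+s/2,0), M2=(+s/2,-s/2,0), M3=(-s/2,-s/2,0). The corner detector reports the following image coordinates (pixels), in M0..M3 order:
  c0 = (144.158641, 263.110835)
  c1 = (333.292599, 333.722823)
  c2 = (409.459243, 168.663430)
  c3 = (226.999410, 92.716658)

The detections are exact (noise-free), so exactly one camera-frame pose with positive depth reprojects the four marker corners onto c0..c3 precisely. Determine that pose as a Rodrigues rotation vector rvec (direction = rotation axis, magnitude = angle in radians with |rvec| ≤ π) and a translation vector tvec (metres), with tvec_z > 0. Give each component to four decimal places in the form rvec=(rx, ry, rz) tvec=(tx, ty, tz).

rvec=(-0.0460, -0.1906, 0.4032) tvec=(-0.0437, -0.0388, 1.0637)

Intrinsics K: fx=893.7, fy=801.2, cx=317.4, cy=243.7
Marker side s = 0.243 m; corners in marker frame (Z=0):
  M0 = (-0.1215, +0.1215, 0)
  M1 = (+0.1215, +0.1215, 0)
  M2 = (+0.1215, -0.1215, 0)
  M3 = (-0.1215, -0.1215, 0)
Detected image corners:
  c0 = (144.158641, 263.110835) px
  c1 = (333.292599, 333.722823) px
  c2 = (409.459243, 168.663430) px
  c3 = (226.999410, 92.716658) px
Planar DLT: solve 8×8 A·h = b for H (H[2,2]=1):
  H  [+810.32875 -348.44260 +280.70993]
  H  [+336.99850 +673.41725 +214.49837]
  H  [+0.16469 -0.07736 +1.00000]
B = K⁻¹H; ‖b₁‖=0.940156, ‖b₂‖=0.940156; λ = 2/(‖b₁‖+‖b₂‖) = 1.063653, sign → tz>0 ⇒ λ=+1.063653
r₁ = λ·B[:,0] = (+0.90222,+0.39411,+0.17517); r₂ = λ·B[:,1] = (-0.38548,+0.91904,-0.08228)
r₃ = r₁×r₂ = (-0.19341,+0.00671,+0.98109); SVD([r₁ r₂ r₃]) → R = UVᵀ:
  R  [+0.90222 -0.38548 -0.19341]
  R  [+0.39411 +0.91904 +0.00671]
  R  [+0.17517 -0.08228 +0.98109]
t = (-0.04367, -0.03877, +1.06365) m
tr R = 2.802349; θ = arccos((tr R − 1)/2) = 0.448325 rad = 25.687°
axis k = ((R−Rᵀ)₃₂, (R−Rᵀ)₁₃, (R−Rᵀ)₂₁) / (2 sinθ) = (-0.102648, -0.425168, +0.899275)
rvec = θ·k = (-0.046020, -0.190614, +0.403168)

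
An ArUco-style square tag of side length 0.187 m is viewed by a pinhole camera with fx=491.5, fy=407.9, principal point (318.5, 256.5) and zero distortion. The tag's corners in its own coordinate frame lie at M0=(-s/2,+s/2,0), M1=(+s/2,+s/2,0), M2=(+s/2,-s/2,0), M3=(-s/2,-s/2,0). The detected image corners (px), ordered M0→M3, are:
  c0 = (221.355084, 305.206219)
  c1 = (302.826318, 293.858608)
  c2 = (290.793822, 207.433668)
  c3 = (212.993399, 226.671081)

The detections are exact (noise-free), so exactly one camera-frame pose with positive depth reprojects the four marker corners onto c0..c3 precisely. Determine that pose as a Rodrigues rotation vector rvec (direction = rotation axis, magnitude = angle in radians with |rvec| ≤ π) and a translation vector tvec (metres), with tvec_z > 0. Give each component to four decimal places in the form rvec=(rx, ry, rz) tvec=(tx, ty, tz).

rvec=(-0.1256, 0.5330, -0.1612) tvec=(-0.1176, 0.0033, 0.9089)

Intrinsics K: fx=491.5, fy=407.9, cx=318.5, cy=256.5
Marker side s = 0.187 m; corners in marker frame (Z=0):
  M0 = (-0.0935, +0.0935, 0)
  M1 = (+0.0935, +0.0935, 0)
  M2 = (+0.0935, -0.0935, 0)
  M3 = (-0.0935, -0.0935, 0)
Detected image corners:
  c0 = (221.355084, 305.206219) px
  c1 = (302.826318, 293.858608) px
  c2 = (290.793822, 207.433668) px
  c3 = (212.993399, 226.671081) px
Planar DLT: solve 8×8 A·h = b for H (H[2,2]=1):
  H  [+285.81299 +8.59430 +254.88140]
  H  [-222.71942 +394.33014 +257.99981]
  H  [-0.54432 -0.17680 +1.00000]
B = K⁻¹H; ‖b₁‖=1.100266, ‖b₂‖=1.100266; λ = 2/(‖b₁‖+‖b₂‖) = 0.908871, sign → tz>0 ⇒ λ=+0.908871
r₁ = λ·B[:,0] = (+0.84910,-0.18517,-0.49471); r₂ = λ·B[:,1] = (+0.12002,+0.97968,-0.16069)
r₃ = r₁×r₂ = (+0.51441,+0.07706,+0.85407); SVD([r₁ r₂ r₃]) → R = UVᵀ:
  R  [+0.84910 +0.12002 +0.51441]
  R  [-0.18517 +0.97968 +0.07706]
  R  [-0.49471 -0.16069 +0.85407]
t = (-0.11764, +0.00334, +0.90887) m
tr R = 2.682854; θ = arccos((tr R − 1)/2) = 0.570878 rad = 32.709°
axis k = ((R−Rᵀ)₃₂, (R−Rᵀ)₁₃, (R−Rᵀ)₂₁) / (2 sinθ) = (-0.219990, +0.933736, -0.282387)
rvec = θ·k = (-0.125587, +0.533049, -0.161208)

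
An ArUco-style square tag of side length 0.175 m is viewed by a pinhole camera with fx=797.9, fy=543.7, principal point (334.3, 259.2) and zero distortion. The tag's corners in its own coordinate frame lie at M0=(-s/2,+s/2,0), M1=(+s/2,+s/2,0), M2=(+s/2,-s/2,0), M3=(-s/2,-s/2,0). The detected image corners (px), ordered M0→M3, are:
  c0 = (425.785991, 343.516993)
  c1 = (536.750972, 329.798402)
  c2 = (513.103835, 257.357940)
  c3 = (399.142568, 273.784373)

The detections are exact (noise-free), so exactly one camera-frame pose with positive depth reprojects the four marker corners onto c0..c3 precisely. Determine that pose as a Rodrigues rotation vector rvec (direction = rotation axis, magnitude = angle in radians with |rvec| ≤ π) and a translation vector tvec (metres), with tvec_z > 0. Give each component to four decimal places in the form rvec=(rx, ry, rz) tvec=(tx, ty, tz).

rvec=(0.2659, 0.1909, -0.2429) tvec=(0.2060, 0.0964, 1.2289)

Intrinsics K: fx=797.9, fy=543.7, cx=334.3, cy=259.2
Marker side s = 0.175 m; corners in marker frame (Z=0):
  M0 = (-0.0875, +0.0875, 0)
  M1 = (+0.0875, +0.0875, 0)
  M2 = (+0.0875, -0.0875, 0)
  M3 = (-0.0875, -0.0875, 0)
Detected image corners:
  c0 = (425.785991, 343.516993) px
  c1 = (536.750972, 329.798402) px
  c2 = (513.103835, 257.357940) px
  c3 = (399.142568, 273.784373) px
Planar DLT: solve 8×8 A·h = b for H (H[2,2]=1):
  H  [+559.54421 +233.72363 +468.03598]
  H  [-139.29564 +463.84779 +301.82770]
  H  [-0.17700 +0.19182 +1.00000]
B = K⁻¹H; ‖b₁‖=0.813720, ‖b₂‖=0.813720; λ = 2/(‖b₁‖+‖b₂‖) = 1.228924, sign → tz>0 ⇒ λ=+1.228924
r₁ = λ·B[:,0] = (+0.95294,-0.21115,-0.21752); r₂ = λ·B[:,1] = (+0.26122,+0.93605,+0.23573)
r₃ = r₁×r₂ = (+0.15383,-0.28145,+0.94716); SVD([r₁ r₂ r₃]) → R = UVᵀ:
  R  [+0.95294 +0.26122 +0.15383]
  R  [-0.21115 +0.93605 -0.28145]
  R  [-0.21752 +0.23573 +0.94716]
t = (+0.20598, +0.09635, +1.22892) m
tr R = 2.836161; θ = arccos((tr R − 1)/2) = 0.407586 rad = 23.353°
axis k = ((R−Rᵀ)₃₂, (R−Rᵀ)₁₃, (R−Rᵀ)₂₁) / (2 sinθ) = (+0.652360, +0.468413, -0.595832)
rvec = θ·k = (+0.265893, +0.190918, -0.242852)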